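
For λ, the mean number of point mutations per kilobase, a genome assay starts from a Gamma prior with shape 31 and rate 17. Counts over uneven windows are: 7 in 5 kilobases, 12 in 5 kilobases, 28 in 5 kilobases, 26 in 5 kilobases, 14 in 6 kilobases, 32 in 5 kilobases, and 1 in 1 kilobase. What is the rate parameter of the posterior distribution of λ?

Total count: 7 + 12 + 28 + 26 + 14 + 32 + 1 = 120.
Total exposure: 5 + 5 + 5 + 5 + 6 + 5 + 1 = 32 kilobases.
The Gamma prior is conjugate for the Poisson rate, so λ | data ~ Gamma(31+120, 17+32) = Gamma(151, 49).

49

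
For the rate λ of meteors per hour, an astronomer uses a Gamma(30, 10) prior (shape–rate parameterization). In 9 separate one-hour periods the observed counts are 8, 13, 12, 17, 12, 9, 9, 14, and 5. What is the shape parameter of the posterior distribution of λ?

Total count: 8 + 13 + 12 + 17 + 12 + 9 + 9 + 14 + 5 = 99.
Total exposure: 9 hours.
Conjugate update: add total count to the shape and total exposure to the rate, giving Gamma(129, 19).

129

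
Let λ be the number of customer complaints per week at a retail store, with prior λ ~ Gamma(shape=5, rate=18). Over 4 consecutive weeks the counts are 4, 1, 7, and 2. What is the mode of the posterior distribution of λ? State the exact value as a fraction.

Total count: 4 + 1 + 7 + 2 = 14.
Total exposure: 4 weeks.
The Gamma prior is conjugate for the Poisson rate, so λ | data ~ Gamma(5+14, 18+4) = Gamma(19, 22).
Posterior mode = (α'−1)/β' = 18/22 = 9/11.

9/11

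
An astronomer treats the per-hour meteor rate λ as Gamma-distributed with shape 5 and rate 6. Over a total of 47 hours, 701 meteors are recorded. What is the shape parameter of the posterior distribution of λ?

706

Total count 701 over total exposure 47 hours.
The Gamma prior is conjugate for the Poisson rate, so λ | data ~ Gamma(5+701, 6+47) = Gamma(706, 53).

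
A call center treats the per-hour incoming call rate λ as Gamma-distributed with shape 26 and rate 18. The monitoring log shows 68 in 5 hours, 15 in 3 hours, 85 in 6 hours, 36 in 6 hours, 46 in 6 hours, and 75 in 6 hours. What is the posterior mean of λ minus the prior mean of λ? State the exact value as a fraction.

Total count: 68 + 15 + 85 + 36 + 46 + 75 = 325.
Total exposure: 5 + 3 + 6 + 6 + 6 + 6 = 32 hours.
Posterior: α' = 26 + 325 = 351, β' = 18 + 32 = 50.
Posterior mean = 351/50 = 351/50; prior mean = 26/18 = 13/9. Difference = 351/50 − 13/9 = 2509/450.

2509/450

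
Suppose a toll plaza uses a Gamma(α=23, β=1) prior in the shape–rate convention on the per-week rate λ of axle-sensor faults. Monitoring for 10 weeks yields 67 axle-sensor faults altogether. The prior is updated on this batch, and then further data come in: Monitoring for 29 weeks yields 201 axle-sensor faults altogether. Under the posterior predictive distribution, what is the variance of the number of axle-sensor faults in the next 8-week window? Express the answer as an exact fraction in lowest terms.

Total count 67 over total exposure 10 weeks.
After the first batch: Gamma(23 + 67, 1 + 10) = Gamma(90, 11).
Total count 201 over total exposure 29 weeks.
After the second batch: Gamma(90 + 201, 11 + 29) = Gamma(291, 40).
The posterior predictive for a window of length T is Negative Binomial with variance T·α'·(β'+T)/β'² = 8·291·48/1600 = 1746/25.

1746/25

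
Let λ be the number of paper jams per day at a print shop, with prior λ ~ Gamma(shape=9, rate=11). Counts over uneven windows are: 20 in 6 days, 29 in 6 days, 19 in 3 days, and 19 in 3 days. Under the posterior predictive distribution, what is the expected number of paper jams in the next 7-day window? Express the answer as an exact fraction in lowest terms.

672/29

Total count: 20 + 29 + 19 + 19 = 87.
Total exposure: 6 + 6 + 3 + 3 = 18 days.
By Gamma–Poisson conjugacy, the posterior is Gamma(α + Σx, β + Σt) = Gamma(9 + 87, 11 + 18) = Gamma(96, 29).
Predictive mean over a 7-day window = T·E[λ|data] = 7·96/29 = 672/29.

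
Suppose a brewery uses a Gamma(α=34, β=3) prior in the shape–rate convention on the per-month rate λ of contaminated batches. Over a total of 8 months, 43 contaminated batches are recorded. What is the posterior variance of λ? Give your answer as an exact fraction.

Total count 43 over total exposure 8 months.
Posterior: α' = 34 + 43 = 77, β' = 3 + 8 = 11.
Posterior variance = α'/β'² = 77/121 = 7/11.

7/11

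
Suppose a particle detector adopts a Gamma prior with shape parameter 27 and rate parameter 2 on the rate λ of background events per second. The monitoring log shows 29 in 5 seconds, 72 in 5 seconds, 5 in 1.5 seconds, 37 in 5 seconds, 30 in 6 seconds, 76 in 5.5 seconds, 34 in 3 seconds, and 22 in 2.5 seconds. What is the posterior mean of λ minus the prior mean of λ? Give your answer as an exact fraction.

Total count: 29 + 72 + 5 + 37 + 30 + 76 + 34 + 22 = 305.
Total exposure: 5 + 5 + 1.5 + 5 + 6 + 5.5 + 3 + 2.5 = 33.5 seconds.
Posterior: α' = 27 + 305 = 332, β' = 2 + 33.5 = 71/2.
Posterior mean = 332/(71/2) = 664/71; prior mean = 27/2 = 27/2. Difference = 664/71 − 27/2 = -589/142.

-589/142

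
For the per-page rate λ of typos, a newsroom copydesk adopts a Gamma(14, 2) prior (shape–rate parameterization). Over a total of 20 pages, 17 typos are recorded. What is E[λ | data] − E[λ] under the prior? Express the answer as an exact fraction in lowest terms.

-123/22

Total count 17 over total exposure 20 pages.
By Gamma–Poisson conjugacy, the posterior is Gamma(α + Σx, β + Σt) = Gamma(14 + 17, 2 + 20) = Gamma(31, 22).
Posterior mean = 31/22 = 31/22; prior mean = 14/2 = 7. Difference = 31/22 − 7 = -123/22.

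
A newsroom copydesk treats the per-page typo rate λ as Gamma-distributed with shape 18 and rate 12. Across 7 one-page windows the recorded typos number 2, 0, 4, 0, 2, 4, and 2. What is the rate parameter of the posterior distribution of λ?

19

Total count: 2 + 0 + 4 + 0 + 2 + 4 + 2 = 14.
Total exposure: 7 pages.
The Gamma prior is conjugate for the Poisson rate, so λ | data ~ Gamma(18+14, 12+7) = Gamma(32, 19).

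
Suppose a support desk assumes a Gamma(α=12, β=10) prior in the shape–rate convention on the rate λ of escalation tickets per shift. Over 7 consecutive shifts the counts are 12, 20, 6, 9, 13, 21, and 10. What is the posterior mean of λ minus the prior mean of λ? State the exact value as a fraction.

413/85

Total count: 12 + 20 + 6 + 9 + 13 + 21 + 10 = 91.
Total exposure: 7 shifts.
Gamma(α, β) with Poisson data over total exposure Σt gives posterior Gamma(α+Σx, β+Σt) = Gamma(103, 17).
Posterior mean = 103/17 = 103/17; prior mean = 12/10 = 6/5. Difference = 103/17 − 6/5 = 413/85.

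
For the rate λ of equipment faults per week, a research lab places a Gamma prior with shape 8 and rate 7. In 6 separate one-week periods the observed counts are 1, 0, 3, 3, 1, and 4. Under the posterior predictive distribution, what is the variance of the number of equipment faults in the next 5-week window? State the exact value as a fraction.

1800/169

Total count: 1 + 0 + 3 + 3 + 1 + 4 = 12.
Total exposure: 6 weeks.
Gamma(α, β) with Poisson data over total exposure Σt gives posterior Gamma(α+Σx, β+Σt) = Gamma(20, 13).
The posterior predictive for a window of length T is Negative Binomial with variance T·α'·(β'+T)/β'² = 5·20·18/169 = 1800/169.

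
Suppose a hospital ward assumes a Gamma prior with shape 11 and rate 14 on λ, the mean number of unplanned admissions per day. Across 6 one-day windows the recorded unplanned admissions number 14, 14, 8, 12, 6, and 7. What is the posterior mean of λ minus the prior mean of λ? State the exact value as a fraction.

Total count: 14 + 14 + 8 + 12 + 6 + 7 = 61.
Total exposure: 6 days.
The Gamma prior is conjugate for the Poisson rate, so λ | data ~ Gamma(11+61, 14+6) = Gamma(72, 20).
Posterior mean = 72/20 = 18/5; prior mean = 11/14 = 11/14. Difference = 18/5 − 11/14 = 197/70.

197/70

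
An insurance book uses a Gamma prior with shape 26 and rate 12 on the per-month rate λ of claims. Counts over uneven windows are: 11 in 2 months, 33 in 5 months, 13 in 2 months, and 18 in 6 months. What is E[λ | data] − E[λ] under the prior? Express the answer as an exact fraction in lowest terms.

85/54

Total count: 11 + 33 + 13 + 18 = 75.
Total exposure: 2 + 5 + 2 + 6 = 15 months.
The Gamma prior is conjugate for the Poisson rate, so λ | data ~ Gamma(26+75, 12+15) = Gamma(101, 27).
Posterior mean = 101/27 = 101/27; prior mean = 26/12 = 13/6. Difference = 101/27 − 13/6 = 85/54.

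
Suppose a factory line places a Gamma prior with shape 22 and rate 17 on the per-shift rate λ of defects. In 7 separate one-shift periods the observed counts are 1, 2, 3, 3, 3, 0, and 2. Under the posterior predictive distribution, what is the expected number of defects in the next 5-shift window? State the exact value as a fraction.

15/2

Total count: 1 + 2 + 3 + 3 + 3 + 0 + 2 = 14.
Total exposure: 7 shifts.
By Gamma–Poisson conjugacy, the posterior is Gamma(α + Σx, β + Σt) = Gamma(22 + 14, 17 + 7) = Gamma(36, 24).
Predictive mean over a 5-shift window = T·E[λ|data] = 5·36/24 = 15/2.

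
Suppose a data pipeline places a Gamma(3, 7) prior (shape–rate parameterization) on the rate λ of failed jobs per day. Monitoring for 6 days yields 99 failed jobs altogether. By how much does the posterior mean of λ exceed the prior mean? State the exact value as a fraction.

Total count 99 over total exposure 6 days.
Gamma(α, β) with Poisson data over total exposure Σt gives posterior Gamma(α+Σx, β+Σt) = Gamma(102, 13).
Posterior mean = 102/13 = 102/13; prior mean = 3/7 = 3/7. Difference = 102/13 − 3/7 = 675/91.

675/91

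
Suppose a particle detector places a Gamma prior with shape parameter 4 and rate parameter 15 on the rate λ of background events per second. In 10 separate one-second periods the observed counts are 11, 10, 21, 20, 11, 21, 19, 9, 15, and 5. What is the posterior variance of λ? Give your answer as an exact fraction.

146/625

Total count: 11 + 10 + 21 + 20 + 11 + 21 + 19 + 9 + 15 + 5 = 142.
Total exposure: 10 seconds.
The Gamma prior is conjugate for the Poisson rate, so λ | data ~ Gamma(4+142, 15+10) = Gamma(146, 25).
Posterior variance = α'/β'² = 146/625.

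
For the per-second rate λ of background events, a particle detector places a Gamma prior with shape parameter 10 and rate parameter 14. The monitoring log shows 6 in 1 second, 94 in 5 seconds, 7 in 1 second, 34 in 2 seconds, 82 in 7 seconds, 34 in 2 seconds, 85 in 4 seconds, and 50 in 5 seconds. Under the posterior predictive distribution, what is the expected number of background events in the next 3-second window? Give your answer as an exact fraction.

1206/41

Total count: 6 + 94 + 7 + 34 + 82 + 34 + 85 + 50 = 392.
Total exposure: 1 + 5 + 1 + 2 + 7 + 2 + 4 + 5 = 27 seconds.
The Gamma prior is conjugate for the Poisson rate, so λ | data ~ Gamma(10+392, 14+27) = Gamma(402, 41).
Predictive mean over a 3-second window = T·E[λ|data] = 3·402/41 = 1206/41.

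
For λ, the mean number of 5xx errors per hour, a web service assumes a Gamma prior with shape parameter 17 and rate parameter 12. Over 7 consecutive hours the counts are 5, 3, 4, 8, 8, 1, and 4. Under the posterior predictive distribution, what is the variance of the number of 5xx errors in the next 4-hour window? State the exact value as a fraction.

Total count: 5 + 3 + 4 + 8 + 8 + 1 + 4 = 33.
Total exposure: 7 hours.
Posterior: α' = 17 + 33 = 50, β' = 12 + 7 = 19.
The posterior predictive for a window of length T is Negative Binomial with variance T·α'·(β'+T)/β'² = 4·50·23/361 = 4600/361.

4600/361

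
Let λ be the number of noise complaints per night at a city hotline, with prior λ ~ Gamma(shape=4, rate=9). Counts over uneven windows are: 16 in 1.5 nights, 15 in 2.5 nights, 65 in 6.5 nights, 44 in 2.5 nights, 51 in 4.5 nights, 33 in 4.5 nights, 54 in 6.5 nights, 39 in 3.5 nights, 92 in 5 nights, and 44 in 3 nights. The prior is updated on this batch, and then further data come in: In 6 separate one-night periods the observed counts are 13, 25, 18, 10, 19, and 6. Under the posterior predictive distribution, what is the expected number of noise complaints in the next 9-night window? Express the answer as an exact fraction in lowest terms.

Total count: 16 + 15 + 65 + 44 + 51 + 33 + 54 + 39 + 92 + 44 = 453.
Total exposure: 1.5 + 2.5 + 6.5 + 2.5 + 4.5 + 4.5 + 6.5 + 3.5 + 5 + 3 = 40 nights.
After the first batch: Gamma(4 + 453, 9 + 40) = Gamma(457, 49).
Total count: 13 + 25 + 18 + 10 + 19 + 6 = 91.
Total exposure: 6 nights.
After the second batch: Gamma(457 + 91, 49 + 6) = Gamma(548, 55).
Predictive mean over a 9-night window = T·E[λ|data] = 9·548/55 = 4932/55.

4932/55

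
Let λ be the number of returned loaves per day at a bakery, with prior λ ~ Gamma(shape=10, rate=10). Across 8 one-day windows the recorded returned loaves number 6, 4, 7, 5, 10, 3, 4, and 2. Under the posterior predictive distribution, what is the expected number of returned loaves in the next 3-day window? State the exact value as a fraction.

17/2

Total count: 6 + 4 + 7 + 5 + 10 + 3 + 4 + 2 = 41.
Total exposure: 8 days.
Posterior: α' = 10 + 41 = 51, β' = 10 + 8 = 18.
Predictive mean over a 3-day window = T·E[λ|data] = 3·51/18 = 17/2.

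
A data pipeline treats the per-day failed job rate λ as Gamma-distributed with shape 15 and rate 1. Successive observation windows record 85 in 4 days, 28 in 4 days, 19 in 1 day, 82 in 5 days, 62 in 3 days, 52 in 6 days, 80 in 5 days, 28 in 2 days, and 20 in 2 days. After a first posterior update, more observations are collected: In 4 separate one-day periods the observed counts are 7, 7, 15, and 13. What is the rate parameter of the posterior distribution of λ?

37

Total count: 85 + 28 + 19 + 82 + 62 + 52 + 80 + 28 + 20 = 456.
Total exposure: 4 + 4 + 1 + 5 + 3 + 6 + 5 + 2 + 2 = 32 days.
After the first batch: Gamma(15 + 456, 1 + 32) = Gamma(471, 33).
Total count: 7 + 7 + 15 + 13 = 42.
Total exposure: 4 days.
After the second batch: Gamma(471 + 42, 33 + 4) = Gamma(513, 37).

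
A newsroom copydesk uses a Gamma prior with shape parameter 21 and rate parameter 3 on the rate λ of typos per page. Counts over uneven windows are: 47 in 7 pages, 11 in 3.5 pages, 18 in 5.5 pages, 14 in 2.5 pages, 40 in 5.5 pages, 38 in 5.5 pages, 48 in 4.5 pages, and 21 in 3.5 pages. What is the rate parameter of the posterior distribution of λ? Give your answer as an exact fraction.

Total count: 47 + 11 + 18 + 14 + 40 + 38 + 48 + 21 = 237.
Total exposure: 7 + 3.5 + 5.5 + 2.5 + 5.5 + 5.5 + 4.5 + 3.5 = 37.5 pages.
The Gamma prior is conjugate for the Poisson rate, so λ | data ~ Gamma(21+237, 3+37.5) = Gamma(258, 81/2).

81/2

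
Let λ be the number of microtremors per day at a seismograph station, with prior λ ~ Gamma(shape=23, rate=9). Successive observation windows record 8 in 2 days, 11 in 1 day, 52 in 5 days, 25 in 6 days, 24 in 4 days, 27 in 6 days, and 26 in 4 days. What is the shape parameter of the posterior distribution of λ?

Total count: 8 + 11 + 52 + 25 + 24 + 27 + 26 = 173.
Total exposure: 2 + 1 + 5 + 6 + 4 + 6 + 4 = 28 days.
By Gamma–Poisson conjugacy, the posterior is Gamma(α + Σx, β + Σt) = Gamma(23 + 173, 9 + 28) = Gamma(196, 37).

196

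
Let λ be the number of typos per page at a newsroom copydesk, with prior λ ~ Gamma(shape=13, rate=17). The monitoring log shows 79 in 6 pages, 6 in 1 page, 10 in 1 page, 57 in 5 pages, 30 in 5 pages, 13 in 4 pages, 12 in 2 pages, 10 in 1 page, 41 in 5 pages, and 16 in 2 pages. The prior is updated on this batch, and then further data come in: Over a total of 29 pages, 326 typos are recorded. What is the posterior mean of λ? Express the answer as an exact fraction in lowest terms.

Total count: 79 + 6 + 10 + 57 + 30 + 13 + 12 + 10 + 41 + 16 = 274.
Total exposure: 6 + 1 + 1 + 5 + 5 + 4 + 2 + 1 + 5 + 2 = 32 pages.
After the first batch: Gamma(13 + 274, 17 + 32) = Gamma(287, 49).
Total count 326 over total exposure 29 pages.
After the second batch: Gamma(287 + 326, 49 + 29) = Gamma(613, 78).
Posterior mean = α'/β' = 613/78.

613/78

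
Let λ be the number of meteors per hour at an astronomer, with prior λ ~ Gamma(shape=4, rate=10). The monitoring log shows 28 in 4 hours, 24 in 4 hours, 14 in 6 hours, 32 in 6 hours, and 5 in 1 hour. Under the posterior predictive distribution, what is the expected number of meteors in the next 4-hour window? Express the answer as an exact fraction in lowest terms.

Total count: 28 + 24 + 14 + 32 + 5 = 103.
Total exposure: 4 + 4 + 6 + 6 + 1 = 21 hours.
By Gamma–Poisson conjugacy, the posterior is Gamma(α + Σx, β + Σt) = Gamma(4 + 103, 10 + 21) = Gamma(107, 31).
Predictive mean over a 4-hour window = T·E[λ|data] = 4·107/31 = 428/31.

428/31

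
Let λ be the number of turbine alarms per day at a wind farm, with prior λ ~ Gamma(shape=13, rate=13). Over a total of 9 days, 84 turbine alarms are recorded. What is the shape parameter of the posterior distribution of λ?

Total count 84 over total exposure 9 days.
Gamma(α, β) with Poisson data over total exposure Σt gives posterior Gamma(α+Σx, β+Σt) = Gamma(97, 22).

97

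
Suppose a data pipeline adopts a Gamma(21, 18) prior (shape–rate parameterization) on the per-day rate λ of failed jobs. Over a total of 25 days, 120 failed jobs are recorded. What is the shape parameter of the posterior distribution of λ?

141

Total count 120 over total exposure 25 days.
Conjugate update: add total count to the shape and total exposure to the rate, giving Gamma(141, 43).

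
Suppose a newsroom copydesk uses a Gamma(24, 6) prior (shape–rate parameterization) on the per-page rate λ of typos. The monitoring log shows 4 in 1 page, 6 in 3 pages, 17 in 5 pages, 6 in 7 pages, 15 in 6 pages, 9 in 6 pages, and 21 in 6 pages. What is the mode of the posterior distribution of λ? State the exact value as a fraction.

101/40

Total count: 4 + 6 + 17 + 6 + 15 + 9 + 21 = 78.
Total exposure: 1 + 3 + 5 + 7 + 6 + 6 + 6 = 34 pages.
Gamma(α, β) with Poisson data over total exposure Σt gives posterior Gamma(α+Σx, β+Σt) = Gamma(102, 40).
Posterior mode = (α'−1)/β' = 101/40.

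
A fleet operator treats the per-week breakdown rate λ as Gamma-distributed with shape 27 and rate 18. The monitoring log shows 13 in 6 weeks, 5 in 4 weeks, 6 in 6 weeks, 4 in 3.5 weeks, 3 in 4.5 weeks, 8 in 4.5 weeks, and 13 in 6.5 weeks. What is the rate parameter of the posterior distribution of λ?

Total count: 13 + 5 + 6 + 4 + 3 + 8 + 13 = 52.
Total exposure: 6 + 4 + 6 + 3.5 + 4.5 + 4.5 + 6.5 = 35 weeks.
Gamma(α, β) with Poisson data over total exposure Σt gives posterior Gamma(α+Σx, β+Σt) = Gamma(79, 53).

53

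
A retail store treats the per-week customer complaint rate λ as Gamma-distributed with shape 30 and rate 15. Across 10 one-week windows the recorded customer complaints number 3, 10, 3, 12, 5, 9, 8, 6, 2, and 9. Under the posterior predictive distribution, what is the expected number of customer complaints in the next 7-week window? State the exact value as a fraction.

Total count: 3 + 10 + 3 + 12 + 5 + 9 + 8 + 6 + 2 + 9 = 67.
Total exposure: 10 weeks.
The Gamma prior is conjugate for the Poisson rate, so λ | data ~ Gamma(30+67, 15+10) = Gamma(97, 25).
Predictive mean over a 7-week window = T·E[λ|data] = 7·97/25 = 679/25.

679/25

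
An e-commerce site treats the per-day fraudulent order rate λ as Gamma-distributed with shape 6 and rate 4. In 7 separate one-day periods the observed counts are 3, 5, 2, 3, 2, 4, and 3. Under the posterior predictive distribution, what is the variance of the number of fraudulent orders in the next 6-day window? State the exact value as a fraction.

Total count: 3 + 5 + 2 + 3 + 2 + 4 + 3 = 22.
Total exposure: 7 days.
By Gamma–Poisson conjugacy, the posterior is Gamma(α + Σx, β + Σt) = Gamma(6 + 22, 4 + 7) = Gamma(28, 11).
The posterior predictive for a window of length T is Negative Binomial with variance T·α'·(β'+T)/β'² = 6·28·17/121 = 2856/121.

2856/121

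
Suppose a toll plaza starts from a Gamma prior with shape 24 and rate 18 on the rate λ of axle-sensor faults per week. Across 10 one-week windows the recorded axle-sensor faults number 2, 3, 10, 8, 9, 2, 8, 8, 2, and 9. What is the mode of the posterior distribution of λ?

Total count: 2 + 3 + 10 + 8 + 9 + 2 + 8 + 8 + 2 + 9 = 61.
Total exposure: 10 weeks.
By Gamma–Poisson conjugacy, the posterior is Gamma(α + Σx, β + Σt) = Gamma(24 + 61, 18 + 10) = Gamma(85, 28).
Posterior mode = (α'−1)/β' = 84/28 = 3.

3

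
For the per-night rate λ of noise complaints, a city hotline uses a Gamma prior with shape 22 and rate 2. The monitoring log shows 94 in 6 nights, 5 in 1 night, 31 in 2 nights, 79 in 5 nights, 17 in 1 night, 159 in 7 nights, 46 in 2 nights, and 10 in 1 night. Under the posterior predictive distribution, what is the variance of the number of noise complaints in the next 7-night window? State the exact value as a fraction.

110194/729

Total count: 94 + 5 + 31 + 79 + 17 + 159 + 46 + 10 = 441.
Total exposure: 6 + 1 + 2 + 5 + 1 + 7 + 2 + 1 = 25 nights.
By Gamma–Poisson conjugacy, the posterior is Gamma(α + Σx, β + Σt) = Gamma(22 + 441, 2 + 25) = Gamma(463, 27).
The posterior predictive for a window of length T is Negative Binomial with variance T·α'·(β'+T)/β'² = 7·463·34/729 = 110194/729.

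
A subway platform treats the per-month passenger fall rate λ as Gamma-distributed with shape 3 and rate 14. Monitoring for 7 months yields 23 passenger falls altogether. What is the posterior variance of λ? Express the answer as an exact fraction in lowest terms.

Total count 23 over total exposure 7 months.
Gamma(α, β) with Poisson data over total exposure Σt gives posterior Gamma(α+Σx, β+Σt) = Gamma(26, 21).
Posterior variance = α'/β'² = 26/441.

26/441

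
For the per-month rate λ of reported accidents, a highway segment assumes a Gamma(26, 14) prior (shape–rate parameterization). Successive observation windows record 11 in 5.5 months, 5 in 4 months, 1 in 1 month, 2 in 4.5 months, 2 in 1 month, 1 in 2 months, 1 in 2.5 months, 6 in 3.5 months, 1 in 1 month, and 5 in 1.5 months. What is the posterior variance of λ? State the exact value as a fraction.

Total count: 11 + 5 + 1 + 2 + 2 + 1 + 1 + 6 + 1 + 5 = 35.
Total exposure: 5.5 + 4 + 1 + 4.5 + 1 + 2 + 2.5 + 3.5 + 1 + 1.5 = 26.5 months.
Posterior: α' = 26 + 35 = 61, β' = 14 + 26.5 = 81/2.
Posterior variance = α'/β'² = 61/(6561/4) = 244/6561.

244/6561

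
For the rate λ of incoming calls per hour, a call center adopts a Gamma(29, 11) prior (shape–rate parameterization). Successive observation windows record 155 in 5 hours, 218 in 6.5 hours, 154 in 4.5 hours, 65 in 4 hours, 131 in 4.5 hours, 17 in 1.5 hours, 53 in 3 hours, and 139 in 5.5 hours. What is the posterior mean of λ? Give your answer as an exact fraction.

Total count: 155 + 218 + 154 + 65 + 131 + 17 + 53 + 139 = 932.
Total exposure: 5 + 6.5 + 4.5 + 4 + 4.5 + 1.5 + 3 + 5.5 = 34.5 hours.
Posterior: α' = 29 + 932 = 961, β' = 11 + 34.5 = 91/2.
Posterior mean = α'/β' = 961/(91/2) = 1922/91.

1922/91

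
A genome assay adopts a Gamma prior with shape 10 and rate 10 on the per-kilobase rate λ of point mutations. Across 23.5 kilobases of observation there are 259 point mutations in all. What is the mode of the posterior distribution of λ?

Total count 259 over total exposure 23.5 kilobases.
Conjugate update: add total count to the shape and total exposure to the rate, giving Gamma(269, 67/2).
Posterior mode = (α'−1)/β' = 268/(67/2) = 8.

8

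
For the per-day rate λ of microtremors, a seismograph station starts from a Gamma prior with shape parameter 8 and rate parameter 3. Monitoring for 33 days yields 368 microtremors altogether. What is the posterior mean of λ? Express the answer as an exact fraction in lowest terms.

94/9

Total count 368 over total exposure 33 days.
The Gamma prior is conjugate for the Poisson rate, so λ | data ~ Gamma(8+368, 3+33) = Gamma(376, 36).
Posterior mean = α'/β' = 376/36 = 94/9.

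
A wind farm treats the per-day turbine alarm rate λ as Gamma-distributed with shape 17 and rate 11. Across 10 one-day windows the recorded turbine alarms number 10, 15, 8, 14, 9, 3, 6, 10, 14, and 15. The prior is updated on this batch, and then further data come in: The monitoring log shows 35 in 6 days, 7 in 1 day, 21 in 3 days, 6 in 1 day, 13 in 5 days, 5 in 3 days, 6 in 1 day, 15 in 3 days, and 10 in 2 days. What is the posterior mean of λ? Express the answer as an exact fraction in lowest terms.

Total count: 10 + 15 + 8 + 14 + 9 + 3 + 6 + 10 + 14 + 15 = 104.
Total exposure: 10 days.
After the first batch: Gamma(17 + 104, 11 + 10) = Gamma(121, 21).
Total count: 35 + 7 + 21 + 6 + 13 + 5 + 6 + 15 + 10 = 118.
Total exposure: 6 + 1 + 3 + 1 + 5 + 3 + 1 + 3 + 2 = 25 days.
After the second batch: Gamma(121 + 118, 21 + 25) = Gamma(239, 46).
Posterior mean = α'/β' = 239/46.

239/46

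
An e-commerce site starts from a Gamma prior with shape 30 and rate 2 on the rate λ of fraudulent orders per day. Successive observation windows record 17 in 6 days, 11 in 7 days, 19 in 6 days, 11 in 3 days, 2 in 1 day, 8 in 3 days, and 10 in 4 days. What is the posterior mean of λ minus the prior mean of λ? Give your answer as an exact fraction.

Total count: 17 + 11 + 19 + 11 + 2 + 8 + 10 = 78.
Total exposure: 6 + 7 + 6 + 3 + 1 + 3 + 4 = 30 days.
By Gamma–Poisson conjugacy, the posterior is Gamma(α + Σx, β + Σt) = Gamma(30 + 78, 2 + 30) = Gamma(108, 32).
Posterior mean = 108/32 = 27/8; prior mean = 30/2 = 15. Difference = 27/8 − 15 = -93/8.

-93/8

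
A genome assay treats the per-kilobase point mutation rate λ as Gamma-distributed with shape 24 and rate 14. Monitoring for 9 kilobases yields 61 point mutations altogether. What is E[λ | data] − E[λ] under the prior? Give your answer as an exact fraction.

319/161

Total count 61 over total exposure 9 kilobases.
Posterior: α' = 24 + 61 = 85, β' = 14 + 9 = 23.
Posterior mean = 85/23 = 85/23; prior mean = 24/14 = 12/7. Difference = 85/23 − 12/7 = 319/161.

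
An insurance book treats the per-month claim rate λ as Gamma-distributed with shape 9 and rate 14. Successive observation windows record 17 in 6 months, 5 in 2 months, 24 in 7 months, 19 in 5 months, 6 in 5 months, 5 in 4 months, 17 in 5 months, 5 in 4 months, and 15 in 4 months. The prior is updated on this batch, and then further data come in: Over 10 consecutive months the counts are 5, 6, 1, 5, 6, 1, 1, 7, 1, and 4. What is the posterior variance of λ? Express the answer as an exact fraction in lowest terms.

Total count: 17 + 5 + 24 + 19 + 6 + 5 + 17 + 5 + 15 = 113.
Total exposure: 6 + 2 + 7 + 5 + 5 + 4 + 5 + 4 + 4 = 42 months.
After the first batch: Gamma(9 + 113, 14 + 42) = Gamma(122, 56).
Total count: 5 + 6 + 1 + 5 + 6 + 1 + 1 + 7 + 1 + 4 = 37.
Total exposure: 10 months.
After the second batch: Gamma(122 + 37, 56 + 10) = Gamma(159, 66).
Posterior variance = α'/β'² = 159/4356 = 53/1452.

53/1452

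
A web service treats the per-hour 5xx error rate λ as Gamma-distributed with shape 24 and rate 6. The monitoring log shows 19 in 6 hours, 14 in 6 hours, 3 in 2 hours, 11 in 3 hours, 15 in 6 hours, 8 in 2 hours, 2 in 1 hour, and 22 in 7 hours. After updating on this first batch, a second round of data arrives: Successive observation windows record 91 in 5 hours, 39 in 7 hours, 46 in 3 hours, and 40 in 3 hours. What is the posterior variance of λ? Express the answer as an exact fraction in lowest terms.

334/3249

Total count: 19 + 14 + 3 + 11 + 15 + 8 + 2 + 22 = 94.
Total exposure: 6 + 6 + 2 + 3 + 6 + 2 + 1 + 7 = 33 hours.
After the first batch: Gamma(24 + 94, 6 + 33) = Gamma(118, 39).
Total count: 91 + 39 + 46 + 40 = 216.
Total exposure: 5 + 7 + 3 + 3 = 18 hours.
After the second batch: Gamma(118 + 216, 39 + 18) = Gamma(334, 57).
Posterior variance = α'/β'² = 334/3249.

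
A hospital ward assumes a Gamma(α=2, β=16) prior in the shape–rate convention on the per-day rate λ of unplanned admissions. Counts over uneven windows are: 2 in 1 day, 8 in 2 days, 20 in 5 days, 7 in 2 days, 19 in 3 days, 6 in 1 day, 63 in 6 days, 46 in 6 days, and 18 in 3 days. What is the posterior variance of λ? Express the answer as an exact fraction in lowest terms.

191/2025

Total count: 2 + 8 + 20 + 7 + 19 + 6 + 63 + 46 + 18 = 189.
Total exposure: 1 + 2 + 5 + 2 + 3 + 1 + 6 + 6 + 3 = 29 days.
Posterior: α' = 2 + 189 = 191, β' = 16 + 29 = 45.
Posterior variance = α'/β'² = 191/2025.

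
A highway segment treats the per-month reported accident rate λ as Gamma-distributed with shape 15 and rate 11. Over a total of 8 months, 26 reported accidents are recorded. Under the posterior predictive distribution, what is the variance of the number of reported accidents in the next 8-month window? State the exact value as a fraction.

8856/361

Total count 26 over total exposure 8 months.
Gamma(α, β) with Poisson data over total exposure Σt gives posterior Gamma(α+Σx, β+Σt) = Gamma(41, 19).
The posterior predictive for a window of length T is Negative Binomial with variance T·α'·(β'+T)/β'² = 8·41·27/361 = 8856/361.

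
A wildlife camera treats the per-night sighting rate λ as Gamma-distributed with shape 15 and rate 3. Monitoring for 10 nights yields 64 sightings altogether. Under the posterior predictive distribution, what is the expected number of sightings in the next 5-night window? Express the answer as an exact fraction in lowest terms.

Total count 64 over total exposure 10 nights.
Conjugate update: add total count to the shape and total exposure to the rate, giving Gamma(79, 13).
Predictive mean over a 5-night window = T·E[λ|data] = 5·79/13 = 395/13.

395/13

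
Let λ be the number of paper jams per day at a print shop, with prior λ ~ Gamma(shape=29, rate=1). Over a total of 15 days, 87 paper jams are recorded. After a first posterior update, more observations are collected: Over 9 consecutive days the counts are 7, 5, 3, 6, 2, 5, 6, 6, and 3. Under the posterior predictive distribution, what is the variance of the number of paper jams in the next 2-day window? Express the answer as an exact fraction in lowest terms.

Total count 87 over total exposure 15 days.
After the first batch: Gamma(29 + 87, 1 + 15) = Gamma(116, 16).
Total count: 7 + 5 + 3 + 6 + 2 + 5 + 6 + 6 + 3 = 43.
Total exposure: 9 days.
After the second batch: Gamma(116 + 43, 16 + 9) = Gamma(159, 25).
The posterior predictive for a window of length T is Negative Binomial with variance T·α'·(β'+T)/β'² = 2·159·27/625 = 8586/625.

8586/625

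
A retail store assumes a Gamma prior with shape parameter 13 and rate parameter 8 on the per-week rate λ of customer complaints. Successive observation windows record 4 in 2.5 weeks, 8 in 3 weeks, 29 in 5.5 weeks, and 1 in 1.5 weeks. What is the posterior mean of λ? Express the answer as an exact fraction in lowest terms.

110/41

Total count: 4 + 8 + 29 + 1 = 42.
Total exposure: 2.5 + 3 + 5.5 + 1.5 = 12.5 weeks.
Posterior: α' = 13 + 42 = 55, β' = 8 + 12.5 = 41/2.
Posterior mean = α'/β' = 55/(41/2) = 110/41.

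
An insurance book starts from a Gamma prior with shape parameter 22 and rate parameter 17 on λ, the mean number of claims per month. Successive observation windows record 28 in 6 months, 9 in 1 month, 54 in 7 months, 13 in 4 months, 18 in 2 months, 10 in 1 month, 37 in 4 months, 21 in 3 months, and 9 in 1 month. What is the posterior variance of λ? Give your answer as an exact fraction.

221/2116

Total count: 28 + 9 + 54 + 13 + 18 + 10 + 37 + 21 + 9 = 199.
Total exposure: 6 + 1 + 7 + 4 + 2 + 1 + 4 + 3 + 1 = 29 months.
By Gamma–Poisson conjugacy, the posterior is Gamma(α + Σx, β + Σt) = Gamma(22 + 199, 17 + 29) = Gamma(221, 46).
Posterior variance = α'/β'² = 221/2116.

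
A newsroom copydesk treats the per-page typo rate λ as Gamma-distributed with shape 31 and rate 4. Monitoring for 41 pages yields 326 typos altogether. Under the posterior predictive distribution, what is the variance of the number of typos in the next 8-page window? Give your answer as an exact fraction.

Total count 326 over total exposure 41 pages.
The Gamma prior is conjugate for the Poisson rate, so λ | data ~ Gamma(31+326, 4+41) = Gamma(357, 45).
The posterior predictive for a window of length T is Negative Binomial with variance T·α'·(β'+T)/β'² = 8·357·53/2025 = 50456/675.

50456/675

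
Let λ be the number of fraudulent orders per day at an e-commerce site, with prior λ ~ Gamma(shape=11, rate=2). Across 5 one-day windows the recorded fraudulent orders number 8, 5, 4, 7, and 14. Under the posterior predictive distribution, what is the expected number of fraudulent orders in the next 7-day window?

Total count: 8 + 5 + 4 + 7 + 14 = 38.
Total exposure: 5 days.
The Gamma prior is conjugate for the Poisson rate, so λ | data ~ Gamma(11+38, 2+5) = Gamma(49, 7).
Predictive mean over a 7-day window = T·E[λ|data] = 7·49/7 = 49.

49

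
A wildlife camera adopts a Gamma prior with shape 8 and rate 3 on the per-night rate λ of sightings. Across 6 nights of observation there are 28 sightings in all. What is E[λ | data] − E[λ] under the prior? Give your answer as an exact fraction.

Total count 28 over total exposure 6 nights.
Posterior: α' = 8 + 28 = 36, β' = 3 + 6 = 9.
Posterior mean = 36/9 = 4; prior mean = 8/3 = 8/3. Difference = 4 − 8/3 = 4/3.

4/3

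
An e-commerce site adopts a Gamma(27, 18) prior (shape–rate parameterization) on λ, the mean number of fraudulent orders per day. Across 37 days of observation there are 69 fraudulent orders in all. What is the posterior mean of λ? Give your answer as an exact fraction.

Total count 69 over total exposure 37 days.
Conjugate update: add total count to the shape and total exposure to the rate, giving Gamma(96, 55).
Posterior mean = α'/β' = 96/55.

96/55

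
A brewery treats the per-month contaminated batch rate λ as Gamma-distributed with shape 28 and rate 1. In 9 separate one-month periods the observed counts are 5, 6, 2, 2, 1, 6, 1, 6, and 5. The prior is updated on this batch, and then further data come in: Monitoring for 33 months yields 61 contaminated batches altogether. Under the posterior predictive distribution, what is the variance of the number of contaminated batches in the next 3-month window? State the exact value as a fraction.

Total count: 5 + 6 + 2 + 2 + 1 + 6 + 1 + 6 + 5 = 34.
Total exposure: 9 months.
After the first batch: Gamma(28 + 34, 1 + 9) = Gamma(62, 10).
Total count 61 over total exposure 33 months.
After the second batch: Gamma(62 + 61, 10 + 33) = Gamma(123, 43).
The posterior predictive for a window of length T is Negative Binomial with variance T·α'·(β'+T)/β'² = 3·123·46/1849 = 16974/1849.

16974/1849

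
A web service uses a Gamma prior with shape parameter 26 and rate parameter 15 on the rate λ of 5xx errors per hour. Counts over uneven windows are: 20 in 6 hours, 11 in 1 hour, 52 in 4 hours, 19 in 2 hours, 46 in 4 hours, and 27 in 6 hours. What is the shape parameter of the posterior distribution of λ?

201

Total count: 20 + 11 + 52 + 19 + 46 + 27 = 175.
Total exposure: 6 + 1 + 4 + 2 + 4 + 6 = 23 hours.
By Gamma–Poisson conjugacy, the posterior is Gamma(α + Σx, β + Σt) = Gamma(26 + 175, 15 + 23) = Gamma(201, 38).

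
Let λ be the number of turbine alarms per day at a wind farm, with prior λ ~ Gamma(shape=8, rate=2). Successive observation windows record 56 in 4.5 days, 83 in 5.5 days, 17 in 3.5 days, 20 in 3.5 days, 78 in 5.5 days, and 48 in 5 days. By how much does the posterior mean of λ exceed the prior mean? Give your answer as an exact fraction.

Total count: 56 + 83 + 17 + 20 + 78 + 48 = 302.
Total exposure: 4.5 + 5.5 + 3.5 + 3.5 + 5.5 + 5 = 27.5 days.
Conjugate update: add total count to the shape and total exposure to the rate, giving Gamma(310, 59/2).
Posterior mean = 310/(59/2) = 620/59; prior mean = 8/2 = 4. Difference = 620/59 − 4 = 384/59.

384/59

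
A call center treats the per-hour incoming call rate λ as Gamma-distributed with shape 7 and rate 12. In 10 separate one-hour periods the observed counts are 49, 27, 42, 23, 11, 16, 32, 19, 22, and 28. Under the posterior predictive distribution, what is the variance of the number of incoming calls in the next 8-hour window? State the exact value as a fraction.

Total count: 49 + 27 + 42 + 23 + 11 + 16 + 32 + 19 + 22 + 28 = 269.
Total exposure: 10 hours.
Posterior: α' = 7 + 269 = 276, β' = 12 + 10 = 22.
The posterior predictive for a window of length T is Negative Binomial with variance T·α'·(β'+T)/β'² = 8·276·30/484 = 16560/121.

16560/121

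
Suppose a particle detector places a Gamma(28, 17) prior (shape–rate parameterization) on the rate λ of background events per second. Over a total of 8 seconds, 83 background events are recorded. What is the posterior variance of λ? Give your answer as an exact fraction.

Total count 83 over total exposure 8 seconds.
Conjugate update: add total count to the shape and total exposure to the rate, giving Gamma(111, 25).
Posterior variance = α'/β'² = 111/625.

111/625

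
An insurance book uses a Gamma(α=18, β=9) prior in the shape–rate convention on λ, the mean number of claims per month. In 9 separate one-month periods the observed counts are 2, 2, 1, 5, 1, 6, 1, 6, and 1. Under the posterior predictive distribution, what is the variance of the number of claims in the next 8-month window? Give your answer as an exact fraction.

2236/81

Total count: 2 + 2 + 1 + 5 + 1 + 6 + 1 + 6 + 1 = 25.
Total exposure: 9 months.
The Gamma prior is conjugate for the Poisson rate, so λ | data ~ Gamma(18+25, 9+9) = Gamma(43, 18).
The posterior predictive for a window of length T is Negative Binomial with variance T·α'·(β'+T)/β'² = 8·43·26/324 = 2236/81.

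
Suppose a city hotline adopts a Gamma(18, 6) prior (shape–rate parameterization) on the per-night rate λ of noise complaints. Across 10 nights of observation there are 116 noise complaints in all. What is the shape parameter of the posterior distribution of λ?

Total count 116 over total exposure 10 nights.
Gamma(α, β) with Poisson data over total exposure Σt gives posterior Gamma(α+Σx, β+Σt) = Gamma(134, 16).

134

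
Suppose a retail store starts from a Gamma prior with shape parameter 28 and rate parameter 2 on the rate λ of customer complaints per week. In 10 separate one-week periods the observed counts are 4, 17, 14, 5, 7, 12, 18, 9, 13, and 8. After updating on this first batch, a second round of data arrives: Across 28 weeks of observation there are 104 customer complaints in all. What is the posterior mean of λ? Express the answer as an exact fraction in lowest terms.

Total count: 4 + 17 + 14 + 5 + 7 + 12 + 18 + 9 + 13 + 8 = 107.
Total exposure: 10 weeks.
After the first batch: Gamma(28 + 107, 2 + 10) = Gamma(135, 12).
Total count 104 over total exposure 28 weeks.
After the second batch: Gamma(135 + 104, 12 + 28) = Gamma(239, 40).
Posterior mean = α'/β' = 239/40.

239/40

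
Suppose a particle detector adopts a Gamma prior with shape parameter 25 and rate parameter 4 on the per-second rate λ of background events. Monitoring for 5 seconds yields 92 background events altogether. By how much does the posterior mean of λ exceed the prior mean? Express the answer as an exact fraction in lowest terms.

Total count 92 over total exposure 5 seconds.
By Gamma–Poisson conjugacy, the posterior is Gamma(α + Σx, β + Σt) = Gamma(25 + 92, 4 + 5) = Gamma(117, 9).
Posterior mean = 117/9 = 13; prior mean = 25/4 = 25/4. Difference = 13 − 25/4 = 27/4.

27/4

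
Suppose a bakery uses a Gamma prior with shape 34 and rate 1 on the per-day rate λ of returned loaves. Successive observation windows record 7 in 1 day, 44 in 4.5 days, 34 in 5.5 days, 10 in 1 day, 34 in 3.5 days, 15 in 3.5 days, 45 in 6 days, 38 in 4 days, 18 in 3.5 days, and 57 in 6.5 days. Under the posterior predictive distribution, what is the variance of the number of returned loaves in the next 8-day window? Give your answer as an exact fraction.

Total count: 7 + 44 + 34 + 10 + 34 + 15 + 45 + 38 + 18 + 57 = 302.
Total exposure: 1 + 4.5 + 5.5 + 1 + 3.5 + 3.5 + 6 + 4 + 3.5 + 6.5 = 39 days.
Gamma(α, β) with Poisson data over total exposure Σt gives posterior Gamma(α+Σx, β+Σt) = Gamma(336, 40).
The posterior predictive for a window of length T is Negative Binomial with variance T·α'·(β'+T)/β'² = 8·336·48/1600 = 2016/25.

2016/25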